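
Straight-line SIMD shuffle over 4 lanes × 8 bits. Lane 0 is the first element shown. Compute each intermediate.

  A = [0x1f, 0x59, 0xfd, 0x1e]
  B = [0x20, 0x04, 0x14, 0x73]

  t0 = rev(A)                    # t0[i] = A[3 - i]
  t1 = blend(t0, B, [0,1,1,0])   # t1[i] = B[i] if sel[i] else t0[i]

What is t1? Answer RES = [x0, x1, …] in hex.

t0 = [0x1e, 0xfd, 0x59, 0x1f]
t1 = [0x1e, 0x04, 0x14, 0x1f]

RES = [0x1e, 0x04, 0x14, 0x1f]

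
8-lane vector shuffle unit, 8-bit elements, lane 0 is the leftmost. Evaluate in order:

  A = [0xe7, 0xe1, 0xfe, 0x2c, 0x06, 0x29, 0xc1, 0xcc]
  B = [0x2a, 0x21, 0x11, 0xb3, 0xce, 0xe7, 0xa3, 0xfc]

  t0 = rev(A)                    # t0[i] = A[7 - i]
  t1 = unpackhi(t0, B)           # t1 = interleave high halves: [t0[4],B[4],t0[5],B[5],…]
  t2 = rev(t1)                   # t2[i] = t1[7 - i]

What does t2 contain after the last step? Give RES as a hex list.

→ t0 |cc|c1|29|06|2c|fe|e1|e7|
→ t1 |2c|ce|fe|e7|e1|a3|e7|fc|
→ t2 |fc|e7|a3|e1|e7|fe|ce|2c|

RES = [0xfc, 0xe7, 0xa3, 0xe1, 0xe7, 0xfe, 0xce, 0x2c]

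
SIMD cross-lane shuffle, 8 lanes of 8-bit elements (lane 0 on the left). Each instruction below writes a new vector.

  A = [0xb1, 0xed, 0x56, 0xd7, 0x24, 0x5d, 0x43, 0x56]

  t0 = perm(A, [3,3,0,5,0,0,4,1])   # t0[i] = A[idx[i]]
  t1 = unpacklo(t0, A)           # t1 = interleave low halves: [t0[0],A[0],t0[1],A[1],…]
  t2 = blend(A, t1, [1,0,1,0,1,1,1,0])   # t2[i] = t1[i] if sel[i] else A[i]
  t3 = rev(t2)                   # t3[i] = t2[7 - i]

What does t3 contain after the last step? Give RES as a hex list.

RES = [0x56, 0x5d, 0x56, 0xb1, 0xd7, 0xd7, 0xed, 0xd7]

  t0: d7 d7 b1 5d b1 b1 24 ed
  t1: d7 b1 d7 ed b1 56 5d d7
  t2: d7 ed d7 d7 b1 56 5d 56
  t3: 56 5d 56 b1 d7 d7 ed d7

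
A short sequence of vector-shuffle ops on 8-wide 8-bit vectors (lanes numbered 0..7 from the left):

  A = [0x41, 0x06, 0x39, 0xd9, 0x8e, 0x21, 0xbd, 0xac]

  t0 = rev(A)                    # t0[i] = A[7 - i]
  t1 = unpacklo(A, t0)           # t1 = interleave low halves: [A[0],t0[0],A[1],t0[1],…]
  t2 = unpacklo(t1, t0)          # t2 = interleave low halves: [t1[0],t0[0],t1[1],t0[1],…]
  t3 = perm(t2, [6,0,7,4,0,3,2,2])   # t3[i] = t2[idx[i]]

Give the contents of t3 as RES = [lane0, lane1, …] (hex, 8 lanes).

t0 = [0xac, 0xbd, 0x21, 0x8e, 0xd9, 0x39, 0x06, 0x41]
t1 = [0x41, 0xac, 0x06, 0xbd, 0x39, 0x21, 0xd9, 0x8e]
t2 = [0x41, 0xac, 0xac, 0xbd, 0x06, 0x21, 0xbd, 0x8e]
t3 = [0xbd, 0x41, 0x8e, 0x06, 0x41, 0xbd, 0xac, 0xac]

RES = [ 0xbd  0x41  0x8e  0x06  0x41  0xbd  0xac  0xac ]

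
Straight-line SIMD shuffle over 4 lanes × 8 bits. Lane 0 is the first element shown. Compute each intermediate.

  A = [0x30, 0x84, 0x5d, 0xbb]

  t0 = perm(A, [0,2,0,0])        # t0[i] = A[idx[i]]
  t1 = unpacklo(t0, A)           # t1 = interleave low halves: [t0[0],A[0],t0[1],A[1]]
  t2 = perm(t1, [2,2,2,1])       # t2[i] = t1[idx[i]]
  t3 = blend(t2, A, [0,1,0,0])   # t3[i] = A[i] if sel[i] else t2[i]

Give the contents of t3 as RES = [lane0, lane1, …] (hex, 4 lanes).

RES = [0x5d, 0x84, 0x5d, 0x30]

→ t0 |30|5d|30|30|
→ t1 |30|30|5d|84|
→ t2 |5d|5d|5d|30|
→ t3 |5d|84|5d|30|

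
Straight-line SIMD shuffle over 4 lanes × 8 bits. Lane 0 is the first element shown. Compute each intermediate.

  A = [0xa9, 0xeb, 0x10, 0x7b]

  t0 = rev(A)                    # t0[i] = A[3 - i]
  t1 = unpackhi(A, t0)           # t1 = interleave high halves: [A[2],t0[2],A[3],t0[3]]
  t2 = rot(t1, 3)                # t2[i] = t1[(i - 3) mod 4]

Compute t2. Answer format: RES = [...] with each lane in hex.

RES = [0xeb, 0x7b, 0xa9, 0x10]

t0 = [0x7b, 0x10, 0xeb, 0xa9]
t1 = [0x10, 0xeb, 0x7b, 0xa9]
t2 = [0xeb, 0x7b, 0xa9, 0x10]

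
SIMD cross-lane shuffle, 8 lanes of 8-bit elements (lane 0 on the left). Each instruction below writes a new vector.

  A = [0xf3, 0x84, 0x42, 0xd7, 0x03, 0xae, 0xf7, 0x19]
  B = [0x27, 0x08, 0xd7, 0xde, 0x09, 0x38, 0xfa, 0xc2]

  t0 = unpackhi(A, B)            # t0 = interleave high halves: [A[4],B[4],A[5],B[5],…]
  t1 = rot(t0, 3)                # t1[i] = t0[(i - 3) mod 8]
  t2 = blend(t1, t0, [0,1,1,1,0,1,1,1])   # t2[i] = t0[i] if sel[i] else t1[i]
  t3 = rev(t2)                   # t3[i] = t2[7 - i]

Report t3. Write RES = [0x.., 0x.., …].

  t0: 03 09 ae 38 f7 fa 19 c2
  t1: fa 19 c2 03 09 ae 38 f7
  t2: fa 09 ae 38 09 fa 19 c2
  t3: c2 19 fa 09 38 ae 09 fa

RES = [ 0xc2  0x19  0xfa  0x09  0x38  0xae  0x09  0xfa ]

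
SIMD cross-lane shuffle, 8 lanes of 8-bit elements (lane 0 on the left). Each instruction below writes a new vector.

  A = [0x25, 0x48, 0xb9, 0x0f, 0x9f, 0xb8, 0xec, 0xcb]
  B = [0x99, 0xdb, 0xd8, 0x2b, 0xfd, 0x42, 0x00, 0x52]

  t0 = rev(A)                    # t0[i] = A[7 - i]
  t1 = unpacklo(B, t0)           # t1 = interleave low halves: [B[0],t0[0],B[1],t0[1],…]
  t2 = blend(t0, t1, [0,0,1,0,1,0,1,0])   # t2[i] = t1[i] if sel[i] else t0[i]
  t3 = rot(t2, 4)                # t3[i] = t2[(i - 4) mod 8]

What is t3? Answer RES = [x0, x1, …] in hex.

RES = [ 0xd8  0xb9  0x2b  0x25  0xcb  0xec  0xdb  0x9f ]

t0 = [0xcb, 0xec, 0xb8, 0x9f, 0x0f, 0xb9, 0x48, 0x25]
t1 = [0x99, 0xcb, 0xdb, 0xec, 0xd8, 0xb8, 0x2b, 0x9f]
t2 = [0xcb, 0xec, 0xdb, 0x9f, 0xd8, 0xb9, 0x2b, 0x25]
t3 = [0xd8, 0xb9, 0x2b, 0x25, 0xcb, 0xec, 0xdb, 0x9f]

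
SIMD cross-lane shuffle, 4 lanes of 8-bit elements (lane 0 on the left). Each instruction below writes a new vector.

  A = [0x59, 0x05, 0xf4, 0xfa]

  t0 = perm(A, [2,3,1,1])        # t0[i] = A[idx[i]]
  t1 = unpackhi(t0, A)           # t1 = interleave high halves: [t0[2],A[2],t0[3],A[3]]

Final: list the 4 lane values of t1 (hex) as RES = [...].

RES = [0x05, 0xf4, 0x05, 0xfa]

→ t0 |f4|fa|05|05|
→ t1 |05|f4|05|fa|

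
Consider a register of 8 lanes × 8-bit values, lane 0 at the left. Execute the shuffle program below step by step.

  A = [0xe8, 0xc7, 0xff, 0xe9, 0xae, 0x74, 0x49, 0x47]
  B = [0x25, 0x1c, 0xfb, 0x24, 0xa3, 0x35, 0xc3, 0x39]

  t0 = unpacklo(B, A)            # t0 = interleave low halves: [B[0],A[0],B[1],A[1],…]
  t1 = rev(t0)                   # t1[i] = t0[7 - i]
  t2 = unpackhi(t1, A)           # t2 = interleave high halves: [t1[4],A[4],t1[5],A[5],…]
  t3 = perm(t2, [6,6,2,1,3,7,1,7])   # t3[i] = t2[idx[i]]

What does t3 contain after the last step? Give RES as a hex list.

RES = [0x25, 0x25, 0x1c, 0xae, 0x74, 0x47, 0xae, 0x47]

  t0: 25 e8 1c c7 fb ff 24 e9
  t1: e9 24 ff fb c7 1c e8 25
  t2: c7 ae 1c 74 e8 49 25 47
  t3: 25 25 1c ae 74 47 ae 47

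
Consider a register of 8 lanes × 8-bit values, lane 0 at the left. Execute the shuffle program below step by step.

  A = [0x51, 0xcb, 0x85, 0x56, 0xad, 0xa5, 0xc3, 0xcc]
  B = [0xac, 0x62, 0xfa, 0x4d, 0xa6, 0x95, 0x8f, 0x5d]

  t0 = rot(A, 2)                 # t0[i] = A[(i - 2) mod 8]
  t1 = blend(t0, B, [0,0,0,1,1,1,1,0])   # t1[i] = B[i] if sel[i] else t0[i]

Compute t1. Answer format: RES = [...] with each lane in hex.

RES = [0xc3, 0xcc, 0x51, 0x4d, 0xa6, 0x95, 0x8f, 0xa5]

→ t0 |c3|cc|51|cb|85|56|ad|a5|
→ t1 |c3|cc|51|4d|a6|95|8f|a5|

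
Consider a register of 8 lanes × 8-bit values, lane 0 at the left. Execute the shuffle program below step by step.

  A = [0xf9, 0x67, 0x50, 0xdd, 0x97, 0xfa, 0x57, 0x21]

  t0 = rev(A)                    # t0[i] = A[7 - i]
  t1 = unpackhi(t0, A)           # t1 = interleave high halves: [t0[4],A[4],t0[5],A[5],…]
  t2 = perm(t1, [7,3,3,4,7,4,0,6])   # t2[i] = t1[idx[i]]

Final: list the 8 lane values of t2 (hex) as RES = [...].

t0 = [0x21, 0x57, 0xfa, 0x97, 0xdd, 0x50, 0x67, 0xf9]
t1 = [0xdd, 0x97, 0x50, 0xfa, 0x67, 0x57, 0xf9, 0x21]
t2 = [0x21, 0xfa, 0xfa, 0x67, 0x21, 0x67, 0xdd, 0xf9]

RES = [0x21, 0xfa, 0xfa, 0x67, 0x21, 0x67, 0xdd, 0xf9]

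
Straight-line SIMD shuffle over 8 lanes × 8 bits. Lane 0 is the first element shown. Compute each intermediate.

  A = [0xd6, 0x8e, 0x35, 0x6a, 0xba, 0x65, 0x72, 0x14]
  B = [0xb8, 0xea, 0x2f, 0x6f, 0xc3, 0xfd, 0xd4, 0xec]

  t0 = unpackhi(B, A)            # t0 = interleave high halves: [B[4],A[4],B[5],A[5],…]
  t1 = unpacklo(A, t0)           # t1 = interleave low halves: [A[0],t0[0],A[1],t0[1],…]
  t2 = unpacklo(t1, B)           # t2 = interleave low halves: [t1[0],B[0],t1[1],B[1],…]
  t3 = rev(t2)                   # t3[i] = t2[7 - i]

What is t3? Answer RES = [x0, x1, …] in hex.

RES = [ 0x6f  0xba  0x2f  0x8e  0xea  0xc3  0xb8  0xd6 ]

→ t0 |c3|ba|fd|65|d4|72|ec|14|
→ t1 |d6|c3|8e|ba|35|fd|6a|65|
→ t2 |d6|b8|c3|ea|8e|2f|ba|6f|
→ t3 |6f|ba|2f|8e|ea|c3|b8|d6|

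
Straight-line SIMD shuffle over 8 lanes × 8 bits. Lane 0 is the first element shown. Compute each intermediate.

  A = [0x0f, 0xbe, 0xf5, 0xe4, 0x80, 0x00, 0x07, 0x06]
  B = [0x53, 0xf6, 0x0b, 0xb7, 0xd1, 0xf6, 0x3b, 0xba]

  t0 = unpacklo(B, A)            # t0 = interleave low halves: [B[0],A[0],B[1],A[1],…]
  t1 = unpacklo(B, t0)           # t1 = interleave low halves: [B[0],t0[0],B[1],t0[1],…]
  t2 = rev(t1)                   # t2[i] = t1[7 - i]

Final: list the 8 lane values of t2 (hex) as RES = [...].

RES = [0xbe, 0xb7, 0xf6, 0x0b, 0x0f, 0xf6, 0x53, 0x53]

t0 = [0x53, 0x0f, 0xf6, 0xbe, 0x0b, 0xf5, 0xb7, 0xe4]
t1 = [0x53, 0x53, 0xf6, 0x0f, 0x0b, 0xf6, 0xb7, 0xbe]
t2 = [0xbe, 0xb7, 0xf6, 0x0b, 0x0f, 0xf6, 0x53, 0x53]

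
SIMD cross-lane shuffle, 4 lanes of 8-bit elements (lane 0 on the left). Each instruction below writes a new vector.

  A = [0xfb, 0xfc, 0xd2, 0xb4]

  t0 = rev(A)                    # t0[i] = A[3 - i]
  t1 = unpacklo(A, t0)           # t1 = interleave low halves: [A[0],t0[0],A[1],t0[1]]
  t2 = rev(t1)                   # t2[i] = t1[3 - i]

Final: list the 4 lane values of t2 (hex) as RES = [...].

RES = [0xd2, 0xfc, 0xb4, 0xfb]

→ t0 |b4|d2|fc|fb|
→ t1 |fb|b4|fc|d2|
→ t2 |d2|fc|b4|fb|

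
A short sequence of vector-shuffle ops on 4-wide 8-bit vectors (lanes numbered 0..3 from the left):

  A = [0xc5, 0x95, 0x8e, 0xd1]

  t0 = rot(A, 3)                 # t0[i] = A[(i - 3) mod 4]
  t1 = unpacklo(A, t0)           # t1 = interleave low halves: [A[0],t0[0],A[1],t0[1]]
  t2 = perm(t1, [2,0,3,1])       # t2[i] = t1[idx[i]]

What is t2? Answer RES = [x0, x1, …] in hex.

RES = [0x95, 0xc5, 0x8e, 0x95]

t0 = [0x95, 0x8e, 0xd1, 0xc5]
t1 = [0xc5, 0x95, 0x95, 0x8e]
t2 = [0x95, 0xc5, 0x8e, 0x95]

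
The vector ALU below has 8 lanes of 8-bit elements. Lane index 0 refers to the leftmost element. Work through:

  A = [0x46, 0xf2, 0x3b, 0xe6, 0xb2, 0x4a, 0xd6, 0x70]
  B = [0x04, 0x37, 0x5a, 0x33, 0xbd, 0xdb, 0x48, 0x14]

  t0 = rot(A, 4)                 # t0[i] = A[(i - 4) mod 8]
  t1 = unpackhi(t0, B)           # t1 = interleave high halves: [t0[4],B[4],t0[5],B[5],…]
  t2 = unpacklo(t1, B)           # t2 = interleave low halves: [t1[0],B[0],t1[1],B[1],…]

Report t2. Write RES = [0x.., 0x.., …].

RES = [ 0x46  0x04  0xbd  0x37  0xf2  0x5a  0xdb  0x33 ]

t0 = [0xb2, 0x4a, 0xd6, 0x70, 0x46, 0xf2, 0x3b, 0xe6]
t1 = [0x46, 0xbd, 0xf2, 0xdb, 0x3b, 0x48, 0xe6, 0x14]
t2 = [0x46, 0x04, 0xbd, 0x37, 0xf2, 0x5a, 0xdb, 0x33]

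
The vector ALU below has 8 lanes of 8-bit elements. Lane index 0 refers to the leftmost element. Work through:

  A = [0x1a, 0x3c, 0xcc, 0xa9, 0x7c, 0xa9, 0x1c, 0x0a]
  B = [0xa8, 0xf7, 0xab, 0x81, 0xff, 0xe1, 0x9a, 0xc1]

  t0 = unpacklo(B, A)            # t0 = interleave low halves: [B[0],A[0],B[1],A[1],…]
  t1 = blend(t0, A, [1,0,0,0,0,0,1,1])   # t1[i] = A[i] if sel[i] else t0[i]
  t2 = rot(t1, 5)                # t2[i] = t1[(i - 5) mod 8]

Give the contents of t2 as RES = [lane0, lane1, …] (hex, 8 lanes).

→ t0 |a8|1a|f7|3c|ab|cc|81|a9|
→ t1 |1a|1a|f7|3c|ab|cc|1c|0a|
→ t2 |3c|ab|cc|1c|0a|1a|1a|f7|

RES = [0x3c, 0xab, 0xcc, 0x1c, 0x0a, 0x1a, 0x1a, 0xf7]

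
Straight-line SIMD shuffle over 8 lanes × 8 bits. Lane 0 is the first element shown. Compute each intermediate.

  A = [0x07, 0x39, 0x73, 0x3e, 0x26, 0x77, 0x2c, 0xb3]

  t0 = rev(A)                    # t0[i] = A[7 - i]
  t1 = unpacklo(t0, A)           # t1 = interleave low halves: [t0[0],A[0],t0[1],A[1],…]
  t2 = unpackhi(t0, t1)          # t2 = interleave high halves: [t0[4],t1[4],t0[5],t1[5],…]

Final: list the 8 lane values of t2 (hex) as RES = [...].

RES = [ 0x3e  0x77  0x73  0x73  0x39  0x26  0x07  0x3e ]

t0 = [0xb3, 0x2c, 0x77, 0x26, 0x3e, 0x73, 0x39, 0x07]
t1 = [0xb3, 0x07, 0x2c, 0x39, 0x77, 0x73, 0x26, 0x3e]
t2 = [0x3e, 0x77, 0x73, 0x73, 0x39, 0x26, 0x07, 0x3e]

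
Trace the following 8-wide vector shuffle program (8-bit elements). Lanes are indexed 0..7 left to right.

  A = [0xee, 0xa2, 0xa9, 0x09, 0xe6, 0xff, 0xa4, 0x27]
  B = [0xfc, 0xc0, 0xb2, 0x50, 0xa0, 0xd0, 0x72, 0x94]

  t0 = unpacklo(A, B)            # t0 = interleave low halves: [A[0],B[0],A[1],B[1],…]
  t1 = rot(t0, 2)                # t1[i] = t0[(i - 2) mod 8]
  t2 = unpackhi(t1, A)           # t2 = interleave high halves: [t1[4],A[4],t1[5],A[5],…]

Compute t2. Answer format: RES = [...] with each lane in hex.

RES = [0xa2, 0xe6, 0xc0, 0xff, 0xa9, 0xa4, 0xb2, 0x27]

  t0: ee fc a2 c0 a9 b2 09 50
  t1: 09 50 ee fc a2 c0 a9 b2
  t2: a2 e6 c0 ff a9 a4 b2 27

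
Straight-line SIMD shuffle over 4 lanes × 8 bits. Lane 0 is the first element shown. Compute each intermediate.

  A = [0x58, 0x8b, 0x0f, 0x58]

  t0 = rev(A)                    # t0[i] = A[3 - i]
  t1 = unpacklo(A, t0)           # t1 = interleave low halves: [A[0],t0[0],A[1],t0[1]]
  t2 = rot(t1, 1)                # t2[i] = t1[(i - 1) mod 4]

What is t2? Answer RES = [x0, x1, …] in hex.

  t0: 58 0f 8b 58
  t1: 58 58 8b 0f
  t2: 0f 58 58 8b

RES = [0x0f, 0x58, 0x58, 0x8b]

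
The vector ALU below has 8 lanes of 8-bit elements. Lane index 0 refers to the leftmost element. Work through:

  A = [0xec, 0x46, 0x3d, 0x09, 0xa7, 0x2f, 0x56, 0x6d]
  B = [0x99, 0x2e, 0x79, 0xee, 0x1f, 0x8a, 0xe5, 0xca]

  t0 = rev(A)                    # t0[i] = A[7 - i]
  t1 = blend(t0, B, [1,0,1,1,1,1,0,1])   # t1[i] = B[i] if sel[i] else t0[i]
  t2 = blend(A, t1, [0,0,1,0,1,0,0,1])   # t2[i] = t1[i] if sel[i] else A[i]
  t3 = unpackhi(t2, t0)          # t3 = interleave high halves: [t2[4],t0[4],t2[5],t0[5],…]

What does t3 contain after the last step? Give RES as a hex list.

RES = [0x1f, 0x09, 0x2f, 0x3d, 0x56, 0x46, 0xca, 0xec]

→ t0 |6d|56|2f|a7|09|3d|46|ec|
→ t1 |99|56|79|ee|1f|8a|46|ca|
→ t2 |ec|46|79|09|1f|2f|56|ca|
→ t3 |1f|09|2f|3d|56|46|ca|ec|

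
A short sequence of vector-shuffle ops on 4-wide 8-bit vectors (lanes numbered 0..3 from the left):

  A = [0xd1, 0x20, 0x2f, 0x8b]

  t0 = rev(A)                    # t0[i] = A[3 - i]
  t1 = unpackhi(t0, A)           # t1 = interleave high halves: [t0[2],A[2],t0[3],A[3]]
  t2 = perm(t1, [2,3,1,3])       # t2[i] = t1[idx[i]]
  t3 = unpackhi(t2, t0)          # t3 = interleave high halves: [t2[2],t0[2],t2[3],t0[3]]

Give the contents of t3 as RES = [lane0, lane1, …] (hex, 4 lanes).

RES = [ 0x2f  0x20  0x8b  0xd1 ]

  t0: 8b 2f 20 d1
  t1: 20 2f d1 8b
  t2: d1 8b 2f 8b
  t3: 2f 20 8b d1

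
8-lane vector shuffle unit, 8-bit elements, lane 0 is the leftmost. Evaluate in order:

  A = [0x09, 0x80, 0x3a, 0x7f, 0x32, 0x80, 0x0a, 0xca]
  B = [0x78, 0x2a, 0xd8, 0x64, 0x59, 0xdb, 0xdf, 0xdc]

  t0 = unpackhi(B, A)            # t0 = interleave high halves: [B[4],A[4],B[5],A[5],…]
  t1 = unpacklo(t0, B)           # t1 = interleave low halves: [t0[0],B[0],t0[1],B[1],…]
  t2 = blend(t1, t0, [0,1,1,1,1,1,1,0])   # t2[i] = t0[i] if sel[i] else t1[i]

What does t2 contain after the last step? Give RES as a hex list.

RES = [0x59, 0x32, 0xdb, 0x80, 0xdf, 0x0a, 0xdc, 0x64]

→ t0 |59|32|db|80|df|0a|dc|ca|
→ t1 |59|78|32|2a|db|d8|80|64|
→ t2 |59|32|db|80|df|0a|dc|64|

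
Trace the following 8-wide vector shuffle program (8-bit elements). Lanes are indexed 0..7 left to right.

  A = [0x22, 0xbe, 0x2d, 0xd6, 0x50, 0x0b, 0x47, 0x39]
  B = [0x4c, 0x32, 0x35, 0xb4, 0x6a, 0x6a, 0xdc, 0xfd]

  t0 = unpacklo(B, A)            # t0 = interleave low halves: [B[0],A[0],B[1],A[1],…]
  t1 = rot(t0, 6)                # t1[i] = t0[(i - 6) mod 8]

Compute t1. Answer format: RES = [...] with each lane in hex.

t0 = [0x4c, 0x22, 0x32, 0xbe, 0x35, 0x2d, 0xb4, 0xd6]
t1 = [0x32, 0xbe, 0x35, 0x2d, 0xb4, 0xd6, 0x4c, 0x22]

RES = [ 0x32  0xbe  0x35  0x2d  0xb4  0xd6  0x4c  0x22 ]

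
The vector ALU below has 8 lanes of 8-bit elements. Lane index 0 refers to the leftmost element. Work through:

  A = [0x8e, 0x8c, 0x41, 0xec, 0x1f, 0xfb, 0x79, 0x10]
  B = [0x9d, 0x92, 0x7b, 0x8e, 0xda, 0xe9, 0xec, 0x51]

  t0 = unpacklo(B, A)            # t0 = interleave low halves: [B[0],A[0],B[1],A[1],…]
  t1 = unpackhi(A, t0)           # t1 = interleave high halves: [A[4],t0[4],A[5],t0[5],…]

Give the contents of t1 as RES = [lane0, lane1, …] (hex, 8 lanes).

RES = [0x1f, 0x7b, 0xfb, 0x41, 0x79, 0x8e, 0x10, 0xec]

→ t0 |9d|8e|92|8c|7b|41|8e|ec|
→ t1 |1f|7b|fb|41|79|8e|10|ec|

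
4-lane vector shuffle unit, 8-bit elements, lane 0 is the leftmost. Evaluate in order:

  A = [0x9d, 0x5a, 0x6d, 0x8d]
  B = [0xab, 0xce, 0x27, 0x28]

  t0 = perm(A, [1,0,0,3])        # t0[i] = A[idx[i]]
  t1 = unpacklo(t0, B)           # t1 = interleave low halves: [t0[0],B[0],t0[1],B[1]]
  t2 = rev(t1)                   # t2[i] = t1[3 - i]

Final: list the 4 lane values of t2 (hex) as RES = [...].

t0 = [0x5a, 0x9d, 0x9d, 0x8d]
t1 = [0x5a, 0xab, 0x9d, 0xce]
t2 = [0xce, 0x9d, 0xab, 0x5a]

RES = [0xce, 0x9d, 0xab, 0x5a]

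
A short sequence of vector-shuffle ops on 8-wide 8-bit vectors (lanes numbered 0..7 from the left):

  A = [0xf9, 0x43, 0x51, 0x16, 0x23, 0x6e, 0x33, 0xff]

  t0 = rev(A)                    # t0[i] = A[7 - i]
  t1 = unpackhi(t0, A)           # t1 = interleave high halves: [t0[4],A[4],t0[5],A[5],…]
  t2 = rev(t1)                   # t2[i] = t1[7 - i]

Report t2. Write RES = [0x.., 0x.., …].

RES = [0xff, 0xf9, 0x33, 0x43, 0x6e, 0x51, 0x23, 0x16]

  t0: ff 33 6e 23 16 51 43 f9
  t1: 16 23 51 6e 43 33 f9 ff
  t2: ff f9 33 43 6e 51 23 16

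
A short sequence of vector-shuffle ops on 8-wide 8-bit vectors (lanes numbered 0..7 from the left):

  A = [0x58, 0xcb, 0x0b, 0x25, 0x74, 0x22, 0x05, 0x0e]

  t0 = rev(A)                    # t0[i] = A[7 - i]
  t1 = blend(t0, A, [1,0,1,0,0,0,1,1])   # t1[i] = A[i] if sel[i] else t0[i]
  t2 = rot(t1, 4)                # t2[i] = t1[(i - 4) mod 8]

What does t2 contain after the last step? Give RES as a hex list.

RES = [0x25, 0x0b, 0x05, 0x0e, 0x58, 0x05, 0x0b, 0x74]

t0 = [0x0e, 0x05, 0x22, 0x74, 0x25, 0x0b, 0xcb, 0x58]
t1 = [0x58, 0x05, 0x0b, 0x74, 0x25, 0x0b, 0x05, 0x0e]
t2 = [0x25, 0x0b, 0x05, 0x0e, 0x58, 0x05, 0x0b, 0x74]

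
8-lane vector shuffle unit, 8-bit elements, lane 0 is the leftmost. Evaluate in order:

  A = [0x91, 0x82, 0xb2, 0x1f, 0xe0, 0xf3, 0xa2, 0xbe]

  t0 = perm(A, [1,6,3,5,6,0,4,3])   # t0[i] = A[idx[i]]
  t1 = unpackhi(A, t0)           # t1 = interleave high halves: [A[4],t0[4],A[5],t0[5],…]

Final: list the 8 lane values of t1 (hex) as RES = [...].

RES = [0xe0, 0xa2, 0xf3, 0x91, 0xa2, 0xe0, 0xbe, 0x1f]

  t0: 82 a2 1f f3 a2 91 e0 1f
  t1: e0 a2 f3 91 a2 e0 be 1f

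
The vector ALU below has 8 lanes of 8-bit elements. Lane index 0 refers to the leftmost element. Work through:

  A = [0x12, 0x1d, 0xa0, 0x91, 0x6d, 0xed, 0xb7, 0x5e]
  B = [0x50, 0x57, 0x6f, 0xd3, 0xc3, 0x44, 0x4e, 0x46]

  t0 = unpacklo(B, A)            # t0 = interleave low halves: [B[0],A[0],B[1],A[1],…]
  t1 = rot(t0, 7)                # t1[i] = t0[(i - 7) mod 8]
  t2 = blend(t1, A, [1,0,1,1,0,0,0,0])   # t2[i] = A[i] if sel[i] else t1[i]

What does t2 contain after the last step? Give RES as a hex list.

t0 = [0x50, 0x12, 0x57, 0x1d, 0x6f, 0xa0, 0xd3, 0x91]
t1 = [0x12, 0x57, 0x1d, 0x6f, 0xa0, 0xd3, 0x91, 0x50]
t2 = [0x12, 0x57, 0xa0, 0x91, 0xa0, 0xd3, 0x91, 0x50]

RES = [0x12, 0x57, 0xa0, 0x91, 0xa0, 0xd3, 0x91, 0x50]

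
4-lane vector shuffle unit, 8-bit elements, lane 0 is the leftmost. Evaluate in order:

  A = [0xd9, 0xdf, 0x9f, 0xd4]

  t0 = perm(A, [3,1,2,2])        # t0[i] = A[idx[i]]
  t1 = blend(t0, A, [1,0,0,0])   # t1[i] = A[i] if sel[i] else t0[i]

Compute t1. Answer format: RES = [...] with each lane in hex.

RES = [ 0xd9  0xdf  0x9f  0x9f ]

t0 = [0xd4, 0xdf, 0x9f, 0x9f]
t1 = [0xd9, 0xdf, 0x9f, 0x9f]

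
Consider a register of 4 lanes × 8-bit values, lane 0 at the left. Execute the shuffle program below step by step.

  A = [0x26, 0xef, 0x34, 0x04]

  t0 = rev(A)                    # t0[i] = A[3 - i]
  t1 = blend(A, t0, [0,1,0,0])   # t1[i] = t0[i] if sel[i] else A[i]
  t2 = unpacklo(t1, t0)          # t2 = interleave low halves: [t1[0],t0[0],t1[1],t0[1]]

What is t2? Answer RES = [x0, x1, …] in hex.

RES = [0x26, 0x04, 0x34, 0x34]

t0 = [0x04, 0x34, 0xef, 0x26]
t1 = [0x26, 0x34, 0x34, 0x04]
t2 = [0x26, 0x04, 0x34, 0x34]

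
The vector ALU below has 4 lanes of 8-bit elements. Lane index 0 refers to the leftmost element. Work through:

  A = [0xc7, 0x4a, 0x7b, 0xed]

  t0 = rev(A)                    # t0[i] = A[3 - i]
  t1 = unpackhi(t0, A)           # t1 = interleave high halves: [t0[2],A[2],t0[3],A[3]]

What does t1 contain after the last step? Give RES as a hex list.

RES = [0x4a, 0x7b, 0xc7, 0xed]

t0 = [0xed, 0x7b, 0x4a, 0xc7]
t1 = [0x4a, 0x7b, 0xc7, 0xed]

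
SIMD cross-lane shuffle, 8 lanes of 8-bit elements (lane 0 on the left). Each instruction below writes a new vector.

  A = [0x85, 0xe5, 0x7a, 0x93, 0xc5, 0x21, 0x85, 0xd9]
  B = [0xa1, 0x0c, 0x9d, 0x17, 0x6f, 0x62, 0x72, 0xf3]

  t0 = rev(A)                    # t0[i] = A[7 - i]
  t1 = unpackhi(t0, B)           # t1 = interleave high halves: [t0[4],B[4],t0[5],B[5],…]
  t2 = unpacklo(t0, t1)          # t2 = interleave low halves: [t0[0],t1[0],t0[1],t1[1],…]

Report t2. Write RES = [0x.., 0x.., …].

RES = [ 0xd9  0x93  0x85  0x6f  0x21  0x7a  0xc5  0x62 ]

→ t0 |d9|85|21|c5|93|7a|e5|85|
→ t1 |93|6f|7a|62|e5|72|85|f3|
→ t2 |d9|93|85|6f|21|7a|c5|62|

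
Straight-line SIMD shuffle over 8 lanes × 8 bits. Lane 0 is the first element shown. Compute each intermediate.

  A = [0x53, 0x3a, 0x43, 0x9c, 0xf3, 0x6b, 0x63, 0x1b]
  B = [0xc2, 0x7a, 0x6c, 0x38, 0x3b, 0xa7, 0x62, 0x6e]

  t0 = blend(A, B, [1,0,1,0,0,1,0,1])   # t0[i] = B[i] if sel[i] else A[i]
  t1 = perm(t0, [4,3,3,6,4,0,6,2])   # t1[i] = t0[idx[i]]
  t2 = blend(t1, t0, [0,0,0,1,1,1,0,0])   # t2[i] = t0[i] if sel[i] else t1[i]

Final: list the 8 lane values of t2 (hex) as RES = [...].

  t0: c2 3a 6c 9c f3 a7 63 6e
  t1: f3 9c 9c 63 f3 c2 63 6c
  t2: f3 9c 9c 9c f3 a7 63 6c

RES = [0xf3, 0x9c, 0x9c, 0x9c, 0xf3, 0xa7, 0x63, 0x6c]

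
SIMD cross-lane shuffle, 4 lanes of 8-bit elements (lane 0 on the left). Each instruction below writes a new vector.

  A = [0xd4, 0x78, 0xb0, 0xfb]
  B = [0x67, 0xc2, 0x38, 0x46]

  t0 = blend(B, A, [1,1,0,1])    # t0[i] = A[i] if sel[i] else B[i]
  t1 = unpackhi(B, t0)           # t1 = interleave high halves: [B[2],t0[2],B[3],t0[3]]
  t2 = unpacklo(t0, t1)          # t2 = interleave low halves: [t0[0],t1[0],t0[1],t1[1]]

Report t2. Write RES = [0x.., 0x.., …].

RES = [0xd4, 0x38, 0x78, 0x38]

→ t0 |d4|78|38|fb|
→ t1 |38|38|46|fb|
→ t2 |d4|38|78|38|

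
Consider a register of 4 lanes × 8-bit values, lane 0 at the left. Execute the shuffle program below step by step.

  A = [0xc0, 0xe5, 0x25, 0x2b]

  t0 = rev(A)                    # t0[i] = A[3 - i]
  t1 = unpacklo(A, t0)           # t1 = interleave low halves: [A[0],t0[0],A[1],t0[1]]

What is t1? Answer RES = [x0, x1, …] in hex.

t0 = [0x2b, 0x25, 0xe5, 0xc0]
t1 = [0xc0, 0x2b, 0xe5, 0x25]

RES = [0xc0, 0x2b, 0xe5, 0x25]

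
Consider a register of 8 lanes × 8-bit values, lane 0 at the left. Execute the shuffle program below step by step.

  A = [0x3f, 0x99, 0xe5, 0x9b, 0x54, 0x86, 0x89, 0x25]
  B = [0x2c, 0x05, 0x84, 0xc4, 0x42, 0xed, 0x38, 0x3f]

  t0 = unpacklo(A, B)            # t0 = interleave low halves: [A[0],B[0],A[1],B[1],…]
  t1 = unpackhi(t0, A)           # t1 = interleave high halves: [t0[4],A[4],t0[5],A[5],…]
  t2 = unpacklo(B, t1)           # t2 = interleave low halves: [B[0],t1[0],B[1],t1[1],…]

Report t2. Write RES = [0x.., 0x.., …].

RES = [ 0x2c  0xe5  0x05  0x54  0x84  0x84  0xc4  0x86 ]

→ t0 |3f|2c|99|05|e5|84|9b|c4|
→ t1 |e5|54|84|86|9b|89|c4|25|
→ t2 |2c|e5|05|54|84|84|c4|86|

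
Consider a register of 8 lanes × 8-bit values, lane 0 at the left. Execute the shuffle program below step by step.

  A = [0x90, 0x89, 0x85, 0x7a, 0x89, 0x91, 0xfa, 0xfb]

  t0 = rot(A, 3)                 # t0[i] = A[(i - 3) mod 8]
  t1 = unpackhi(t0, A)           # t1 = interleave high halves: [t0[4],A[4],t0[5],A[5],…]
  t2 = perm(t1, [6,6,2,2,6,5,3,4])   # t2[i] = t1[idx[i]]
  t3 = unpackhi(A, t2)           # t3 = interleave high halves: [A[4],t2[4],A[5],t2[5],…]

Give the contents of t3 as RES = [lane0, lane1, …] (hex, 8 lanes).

t0 = [0x91, 0xfa, 0xfb, 0x90, 0x89, 0x85, 0x7a, 0x89]
t1 = [0x89, 0x89, 0x85, 0x91, 0x7a, 0xfa, 0x89, 0xfb]
t2 = [0x89, 0x89, 0x85, 0x85, 0x89, 0xfa, 0x91, 0x7a]
t3 = [0x89, 0x89, 0x91, 0xfa, 0xfa, 0x91, 0xfb, 0x7a]

RES = [0x89, 0x89, 0x91, 0xfa, 0xfa, 0x91, 0xfb, 0x7a]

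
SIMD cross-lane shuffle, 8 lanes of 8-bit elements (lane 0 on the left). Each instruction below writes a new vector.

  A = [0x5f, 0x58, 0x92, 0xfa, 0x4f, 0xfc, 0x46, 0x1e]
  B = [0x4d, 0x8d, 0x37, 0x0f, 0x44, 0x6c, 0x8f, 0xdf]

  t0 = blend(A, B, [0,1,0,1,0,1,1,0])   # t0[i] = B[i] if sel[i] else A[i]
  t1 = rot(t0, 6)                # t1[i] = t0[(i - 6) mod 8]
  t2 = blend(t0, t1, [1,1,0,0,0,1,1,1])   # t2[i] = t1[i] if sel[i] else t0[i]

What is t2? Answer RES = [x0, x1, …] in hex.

t0 = [0x5f, 0x8d, 0x92, 0x0f, 0x4f, 0x6c, 0x8f, 0x1e]
t1 = [0x92, 0x0f, 0x4f, 0x6c, 0x8f, 0x1e, 0x5f, 0x8d]
t2 = [0x92, 0x0f, 0x92, 0x0f, 0x4f, 0x1e, 0x5f, 0x8d]

RES = [0x92, 0x0f, 0x92, 0x0f, 0x4f, 0x1e, 0x5f, 0x8d]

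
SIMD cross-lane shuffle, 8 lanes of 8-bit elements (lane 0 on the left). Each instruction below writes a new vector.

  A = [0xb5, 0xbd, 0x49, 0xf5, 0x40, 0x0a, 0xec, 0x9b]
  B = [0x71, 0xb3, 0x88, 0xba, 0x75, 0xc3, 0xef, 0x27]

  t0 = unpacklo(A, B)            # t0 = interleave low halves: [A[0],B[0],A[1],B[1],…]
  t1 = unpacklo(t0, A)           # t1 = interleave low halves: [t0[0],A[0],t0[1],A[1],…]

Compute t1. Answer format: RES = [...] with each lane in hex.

RES = [ 0xb5  0xb5  0x71  0xbd  0xbd  0x49  0xb3  0xf5 ]

→ t0 |b5|71|bd|b3|49|88|f5|ba|
→ t1 |b5|b5|71|bd|bd|49|b3|f5|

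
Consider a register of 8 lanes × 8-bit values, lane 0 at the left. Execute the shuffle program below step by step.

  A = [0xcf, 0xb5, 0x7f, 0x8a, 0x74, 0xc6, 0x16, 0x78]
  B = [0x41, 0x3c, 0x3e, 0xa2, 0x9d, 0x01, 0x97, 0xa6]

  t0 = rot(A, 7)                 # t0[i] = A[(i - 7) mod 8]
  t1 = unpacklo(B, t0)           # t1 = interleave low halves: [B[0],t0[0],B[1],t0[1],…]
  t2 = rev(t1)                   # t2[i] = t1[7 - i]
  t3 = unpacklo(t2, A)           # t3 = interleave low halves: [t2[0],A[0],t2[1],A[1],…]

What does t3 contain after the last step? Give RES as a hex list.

→ t0 |b5|7f|8a|74|c6|16|78|cf|
→ t1 |41|b5|3c|7f|3e|8a|a2|74|
→ t2 |74|a2|8a|3e|7f|3c|b5|41|
→ t3 |74|cf|a2|b5|8a|7f|3e|8a|

RES = [ 0x74  0xcf  0xa2  0xb5  0x8a  0x7f  0x3e  0x8a ]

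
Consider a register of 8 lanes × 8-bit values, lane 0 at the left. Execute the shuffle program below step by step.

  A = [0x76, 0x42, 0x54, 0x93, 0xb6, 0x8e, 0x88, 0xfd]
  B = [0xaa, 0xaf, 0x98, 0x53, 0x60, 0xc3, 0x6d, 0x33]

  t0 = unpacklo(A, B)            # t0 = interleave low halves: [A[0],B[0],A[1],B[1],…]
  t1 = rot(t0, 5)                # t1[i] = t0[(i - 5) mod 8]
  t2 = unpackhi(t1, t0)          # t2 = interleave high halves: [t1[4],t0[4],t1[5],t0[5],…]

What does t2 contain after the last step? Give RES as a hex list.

RES = [ 0x53  0x54  0x76  0x98  0xaa  0x93  0x42  0x53 ]

t0 = [0x76, 0xaa, 0x42, 0xaf, 0x54, 0x98, 0x93, 0x53]
t1 = [0xaf, 0x54, 0x98, 0x93, 0x53, 0x76, 0xaa, 0x42]
t2 = [0x53, 0x54, 0x76, 0x98, 0xaa, 0x93, 0x42, 0x53]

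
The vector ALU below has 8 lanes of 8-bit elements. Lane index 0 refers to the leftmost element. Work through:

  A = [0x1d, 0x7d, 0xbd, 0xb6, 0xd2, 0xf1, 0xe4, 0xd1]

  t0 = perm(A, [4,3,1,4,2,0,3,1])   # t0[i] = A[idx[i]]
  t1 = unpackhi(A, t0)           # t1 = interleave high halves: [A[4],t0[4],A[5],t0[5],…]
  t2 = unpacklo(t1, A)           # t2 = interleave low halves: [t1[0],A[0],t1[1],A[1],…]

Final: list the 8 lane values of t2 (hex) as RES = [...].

→ t0 |d2|b6|7d|d2|bd|1d|b6|7d|
→ t1 |d2|bd|f1|1d|e4|b6|d1|7d|
→ t2 |d2|1d|bd|7d|f1|bd|1d|b6|

RES = [0xd2, 0x1d, 0xbd, 0x7d, 0xf1, 0xbd, 0x1d, 0xb6]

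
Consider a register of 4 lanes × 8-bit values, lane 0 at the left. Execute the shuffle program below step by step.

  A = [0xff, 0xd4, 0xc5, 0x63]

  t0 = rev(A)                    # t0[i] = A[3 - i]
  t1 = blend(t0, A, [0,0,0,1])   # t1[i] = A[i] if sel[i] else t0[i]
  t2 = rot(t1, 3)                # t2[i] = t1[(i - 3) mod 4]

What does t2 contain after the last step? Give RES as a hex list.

RES = [0xc5, 0xd4, 0x63, 0x63]

t0 = [0x63, 0xc5, 0xd4, 0xff]
t1 = [0x63, 0xc5, 0xd4, 0x63]
t2 = [0xc5, 0xd4, 0x63, 0x63]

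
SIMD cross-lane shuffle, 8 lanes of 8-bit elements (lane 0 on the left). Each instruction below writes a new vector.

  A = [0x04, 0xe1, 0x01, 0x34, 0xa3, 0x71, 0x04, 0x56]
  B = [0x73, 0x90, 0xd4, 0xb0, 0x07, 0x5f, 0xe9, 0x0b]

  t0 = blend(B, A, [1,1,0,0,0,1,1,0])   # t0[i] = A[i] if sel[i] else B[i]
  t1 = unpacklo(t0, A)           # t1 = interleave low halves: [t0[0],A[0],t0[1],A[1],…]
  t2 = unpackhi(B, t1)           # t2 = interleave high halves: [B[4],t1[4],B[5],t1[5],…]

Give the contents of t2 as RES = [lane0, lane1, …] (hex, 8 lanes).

RES = [0x07, 0xd4, 0x5f, 0x01, 0xe9, 0xb0, 0x0b, 0x34]

→ t0 |04|e1|d4|b0|07|71|04|0b|
→ t1 |04|04|e1|e1|d4|01|b0|34|
→ t2 |07|d4|5f|01|e9|b0|0b|34|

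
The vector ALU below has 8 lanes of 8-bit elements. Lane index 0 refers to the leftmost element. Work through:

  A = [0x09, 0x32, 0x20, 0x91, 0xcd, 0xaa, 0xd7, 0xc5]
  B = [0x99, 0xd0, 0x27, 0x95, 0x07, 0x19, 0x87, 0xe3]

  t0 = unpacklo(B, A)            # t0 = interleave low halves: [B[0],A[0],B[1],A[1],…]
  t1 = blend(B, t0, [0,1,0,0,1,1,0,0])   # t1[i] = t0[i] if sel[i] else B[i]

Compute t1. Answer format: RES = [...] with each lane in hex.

t0 = [0x99, 0x09, 0xd0, 0x32, 0x27, 0x20, 0x95, 0x91]
t1 = [0x99, 0x09, 0x27, 0x95, 0x27, 0x20, 0x87, 0xe3]

RES = [ 0x99  0x09  0x27  0x95  0x27  0x20  0x87  0xe3 ]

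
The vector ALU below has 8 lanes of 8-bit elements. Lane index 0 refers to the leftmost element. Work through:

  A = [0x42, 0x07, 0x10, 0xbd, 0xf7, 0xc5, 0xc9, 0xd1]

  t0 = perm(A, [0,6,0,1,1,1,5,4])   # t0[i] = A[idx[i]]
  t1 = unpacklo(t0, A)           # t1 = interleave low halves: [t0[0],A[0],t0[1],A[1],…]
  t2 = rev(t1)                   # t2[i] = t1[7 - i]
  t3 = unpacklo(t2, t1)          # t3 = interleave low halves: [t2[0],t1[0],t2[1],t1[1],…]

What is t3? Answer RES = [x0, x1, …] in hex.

  t0: 42 c9 42 07 07 07 c5 f7
  t1: 42 42 c9 07 42 10 07 bd
  t2: bd 07 10 42 07 c9 42 42
  t3: bd 42 07 42 10 c9 42 07

RES = [0xbd, 0x42, 0x07, 0x42, 0x10, 0xc9, 0x42, 0x07]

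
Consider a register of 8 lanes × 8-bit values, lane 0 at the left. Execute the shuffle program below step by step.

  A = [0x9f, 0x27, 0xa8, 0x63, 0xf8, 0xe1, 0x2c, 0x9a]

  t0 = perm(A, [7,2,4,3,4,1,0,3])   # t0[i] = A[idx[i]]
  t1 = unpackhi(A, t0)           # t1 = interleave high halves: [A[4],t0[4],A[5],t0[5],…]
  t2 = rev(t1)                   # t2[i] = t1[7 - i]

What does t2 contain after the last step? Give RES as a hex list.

t0 = [0x9a, 0xa8, 0xf8, 0x63, 0xf8, 0x27, 0x9f, 0x63]
t1 = [0xf8, 0xf8, 0xe1, 0x27, 0x2c, 0x9f, 0x9a, 0x63]
t2 = [0x63, 0x9a, 0x9f, 0x2c, 0x27, 0xe1, 0xf8, 0xf8]

RES = [0x63, 0x9a, 0x9f, 0x2c, 0x27, 0xe1, 0xf8, 0xf8]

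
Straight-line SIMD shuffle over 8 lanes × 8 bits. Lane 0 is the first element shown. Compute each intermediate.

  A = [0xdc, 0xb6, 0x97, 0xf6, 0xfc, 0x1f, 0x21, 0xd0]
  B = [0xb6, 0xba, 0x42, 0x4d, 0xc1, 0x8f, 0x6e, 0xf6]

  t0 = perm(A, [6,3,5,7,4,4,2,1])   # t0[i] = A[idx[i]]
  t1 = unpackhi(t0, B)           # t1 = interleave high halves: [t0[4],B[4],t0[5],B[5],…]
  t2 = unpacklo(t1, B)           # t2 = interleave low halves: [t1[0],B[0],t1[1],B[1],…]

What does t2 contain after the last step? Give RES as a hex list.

RES = [0xfc, 0xb6, 0xc1, 0xba, 0xfc, 0x42, 0x8f, 0x4d]

t0 = [0x21, 0xf6, 0x1f, 0xd0, 0xfc, 0xfc, 0x97, 0xb6]
t1 = [0xfc, 0xc1, 0xfc, 0x8f, 0x97, 0x6e, 0xb6, 0xf6]
t2 = [0xfc, 0xb6, 0xc1, 0xba, 0xfc, 0x42, 0x8f, 0x4d]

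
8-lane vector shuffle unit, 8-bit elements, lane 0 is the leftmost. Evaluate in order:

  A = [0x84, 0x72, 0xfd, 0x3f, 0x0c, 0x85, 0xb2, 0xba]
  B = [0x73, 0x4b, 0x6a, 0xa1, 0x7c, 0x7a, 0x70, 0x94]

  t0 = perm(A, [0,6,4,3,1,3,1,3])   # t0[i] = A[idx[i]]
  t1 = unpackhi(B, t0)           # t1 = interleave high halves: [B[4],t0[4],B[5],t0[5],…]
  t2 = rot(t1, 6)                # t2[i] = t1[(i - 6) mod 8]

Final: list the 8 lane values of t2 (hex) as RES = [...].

RES = [0x7a, 0x3f, 0x70, 0x72, 0x94, 0x3f, 0x7c, 0x72]

  t0: 84 b2 0c 3f 72 3f 72 3f
  t1: 7c 72 7a 3f 70 72 94 3f
  t2: 7a 3f 70 72 94 3f 7c 72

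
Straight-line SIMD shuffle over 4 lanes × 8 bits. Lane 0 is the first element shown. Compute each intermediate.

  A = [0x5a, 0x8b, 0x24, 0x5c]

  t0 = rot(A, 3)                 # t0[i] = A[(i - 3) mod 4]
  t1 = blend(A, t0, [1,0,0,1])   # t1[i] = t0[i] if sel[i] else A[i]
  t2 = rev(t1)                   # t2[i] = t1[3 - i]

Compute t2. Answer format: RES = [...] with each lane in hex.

→ t0 |8b|24|5c|5a|
→ t1 |8b|8b|24|5a|
→ t2 |5a|24|8b|8b|

RES = [0x5a, 0x24, 0x8b, 0x8b]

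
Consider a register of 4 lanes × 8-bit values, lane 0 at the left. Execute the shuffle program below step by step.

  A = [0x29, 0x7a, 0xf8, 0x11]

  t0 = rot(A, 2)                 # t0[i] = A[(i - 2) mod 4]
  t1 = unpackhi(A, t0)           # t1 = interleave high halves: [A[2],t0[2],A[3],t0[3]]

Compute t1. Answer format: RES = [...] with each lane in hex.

RES = [0xf8, 0x29, 0x11, 0x7a]

  t0: f8 11 29 7a
  t1: f8 29 11 7a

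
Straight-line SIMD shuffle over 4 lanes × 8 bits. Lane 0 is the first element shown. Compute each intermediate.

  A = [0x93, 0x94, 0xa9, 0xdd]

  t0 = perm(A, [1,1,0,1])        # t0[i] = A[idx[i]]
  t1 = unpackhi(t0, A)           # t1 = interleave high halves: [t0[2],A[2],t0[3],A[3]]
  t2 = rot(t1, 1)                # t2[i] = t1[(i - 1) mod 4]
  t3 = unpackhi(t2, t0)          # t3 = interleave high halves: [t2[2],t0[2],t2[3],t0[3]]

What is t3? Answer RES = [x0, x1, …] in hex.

t0 = [0x94, 0x94, 0x93, 0x94]
t1 = [0x93, 0xa9, 0x94, 0xdd]
t2 = [0xdd, 0x93, 0xa9, 0x94]
t3 = [0xa9, 0x93, 0x94, 0x94]

RES = [0xa9, 0x93, 0x94, 0x94]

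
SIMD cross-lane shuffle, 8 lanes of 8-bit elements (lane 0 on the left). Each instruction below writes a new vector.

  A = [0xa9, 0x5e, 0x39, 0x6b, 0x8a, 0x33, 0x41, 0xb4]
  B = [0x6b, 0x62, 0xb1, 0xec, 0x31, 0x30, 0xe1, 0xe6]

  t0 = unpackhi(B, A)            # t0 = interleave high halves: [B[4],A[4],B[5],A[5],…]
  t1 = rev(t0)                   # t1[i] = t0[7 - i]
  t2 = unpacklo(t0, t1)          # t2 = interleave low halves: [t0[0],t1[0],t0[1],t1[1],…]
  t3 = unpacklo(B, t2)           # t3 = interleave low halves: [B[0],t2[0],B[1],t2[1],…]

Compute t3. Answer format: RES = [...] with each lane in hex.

RES = [0x6b, 0x31, 0x62, 0xb4, 0xb1, 0x8a, 0xec, 0xe6]

t0 = [0x31, 0x8a, 0x30, 0x33, 0xe1, 0x41, 0xe6, 0xb4]
t1 = [0xb4, 0xe6, 0x41, 0xe1, 0x33, 0x30, 0x8a, 0x31]
t2 = [0x31, 0xb4, 0x8a, 0xe6, 0x30, 0x41, 0x33, 0xe1]
t3 = [0x6b, 0x31, 0x62, 0xb4, 0xb1, 0x8a, 0xec, 0xe6]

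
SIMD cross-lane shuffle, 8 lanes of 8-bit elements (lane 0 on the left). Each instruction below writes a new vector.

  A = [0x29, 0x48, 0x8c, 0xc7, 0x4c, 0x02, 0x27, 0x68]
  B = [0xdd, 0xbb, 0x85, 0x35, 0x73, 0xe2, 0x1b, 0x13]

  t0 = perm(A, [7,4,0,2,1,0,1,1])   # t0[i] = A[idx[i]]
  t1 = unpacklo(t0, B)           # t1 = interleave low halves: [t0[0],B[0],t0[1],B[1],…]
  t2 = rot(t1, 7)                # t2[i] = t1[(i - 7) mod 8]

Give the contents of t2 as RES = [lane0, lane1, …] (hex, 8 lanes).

RES = [0xdd, 0x4c, 0xbb, 0x29, 0x85, 0x8c, 0x35, 0x68]

→ t0 |68|4c|29|8c|48|29|48|48|
→ t1 |68|dd|4c|bb|29|85|8c|35|
→ t2 |dd|4c|bb|29|85|8c|35|68|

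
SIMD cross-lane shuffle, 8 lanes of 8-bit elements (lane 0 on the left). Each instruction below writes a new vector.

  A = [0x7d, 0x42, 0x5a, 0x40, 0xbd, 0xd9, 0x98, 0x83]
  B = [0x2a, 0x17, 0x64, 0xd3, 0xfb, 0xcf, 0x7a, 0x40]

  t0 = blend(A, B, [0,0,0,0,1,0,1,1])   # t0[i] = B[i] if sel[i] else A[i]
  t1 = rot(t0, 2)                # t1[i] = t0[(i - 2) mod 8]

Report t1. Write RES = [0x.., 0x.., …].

→ t0 |7d|42|5a|40|fb|d9|7a|40|
→ t1 |7a|40|7d|42|5a|40|fb|d9|

RES = [ 0x7a  0x40  0x7d  0x42  0x5a  0x40  0xfb  0xd9 ]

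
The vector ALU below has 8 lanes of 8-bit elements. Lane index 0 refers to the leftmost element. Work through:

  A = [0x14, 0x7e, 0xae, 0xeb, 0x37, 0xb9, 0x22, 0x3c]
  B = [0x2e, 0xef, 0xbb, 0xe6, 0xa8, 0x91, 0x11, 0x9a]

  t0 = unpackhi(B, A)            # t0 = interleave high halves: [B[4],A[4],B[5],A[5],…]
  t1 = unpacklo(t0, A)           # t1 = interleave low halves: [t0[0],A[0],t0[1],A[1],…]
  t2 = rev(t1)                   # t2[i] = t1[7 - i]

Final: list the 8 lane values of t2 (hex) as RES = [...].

RES = [0xeb, 0xb9, 0xae, 0x91, 0x7e, 0x37, 0x14, 0xa8]

→ t0 |a8|37|91|b9|11|22|9a|3c|
→ t1 |a8|14|37|7e|91|ae|b9|eb|
→ t2 |eb|b9|ae|91|7e|37|14|a8|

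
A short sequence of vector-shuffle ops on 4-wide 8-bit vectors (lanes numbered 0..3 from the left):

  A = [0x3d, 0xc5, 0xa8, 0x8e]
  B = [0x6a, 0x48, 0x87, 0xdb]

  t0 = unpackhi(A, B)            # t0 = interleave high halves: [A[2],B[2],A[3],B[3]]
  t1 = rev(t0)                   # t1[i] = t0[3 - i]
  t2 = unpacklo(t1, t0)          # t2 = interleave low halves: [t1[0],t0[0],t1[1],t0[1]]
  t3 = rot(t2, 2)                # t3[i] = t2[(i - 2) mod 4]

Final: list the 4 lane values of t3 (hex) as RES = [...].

→ t0 |a8|87|8e|db|
→ t1 |db|8e|87|a8|
→ t2 |db|a8|8e|87|
→ t3 |8e|87|db|a8|

RES = [0x8e, 0x87, 0xdb, 0xa8]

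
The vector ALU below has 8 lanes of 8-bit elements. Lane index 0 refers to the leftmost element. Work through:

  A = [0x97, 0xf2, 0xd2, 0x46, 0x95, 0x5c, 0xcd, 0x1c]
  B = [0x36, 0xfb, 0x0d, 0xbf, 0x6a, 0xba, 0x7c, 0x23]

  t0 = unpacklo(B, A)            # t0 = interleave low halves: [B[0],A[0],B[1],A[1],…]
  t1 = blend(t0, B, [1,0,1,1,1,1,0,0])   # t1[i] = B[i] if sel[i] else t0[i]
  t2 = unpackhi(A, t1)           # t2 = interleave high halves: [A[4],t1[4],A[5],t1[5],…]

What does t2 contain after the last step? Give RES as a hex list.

RES = [0x95, 0x6a, 0x5c, 0xba, 0xcd, 0xbf, 0x1c, 0x46]

  t0: 36 97 fb f2 0d d2 bf 46
  t1: 36 97 0d bf 6a ba bf 46
  t2: 95 6a 5c ba cd bf 1c 46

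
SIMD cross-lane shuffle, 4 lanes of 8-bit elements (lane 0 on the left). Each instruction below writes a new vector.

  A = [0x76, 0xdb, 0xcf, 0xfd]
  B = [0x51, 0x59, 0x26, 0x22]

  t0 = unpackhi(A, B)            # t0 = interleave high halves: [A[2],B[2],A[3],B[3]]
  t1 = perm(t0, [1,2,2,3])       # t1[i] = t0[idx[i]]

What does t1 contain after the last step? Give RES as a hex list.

RES = [ 0x26  0xfd  0xfd  0x22 ]

t0 = [0xcf, 0x26, 0xfd, 0x22]
t1 = [0x26, 0xfd, 0xfd, 0x22]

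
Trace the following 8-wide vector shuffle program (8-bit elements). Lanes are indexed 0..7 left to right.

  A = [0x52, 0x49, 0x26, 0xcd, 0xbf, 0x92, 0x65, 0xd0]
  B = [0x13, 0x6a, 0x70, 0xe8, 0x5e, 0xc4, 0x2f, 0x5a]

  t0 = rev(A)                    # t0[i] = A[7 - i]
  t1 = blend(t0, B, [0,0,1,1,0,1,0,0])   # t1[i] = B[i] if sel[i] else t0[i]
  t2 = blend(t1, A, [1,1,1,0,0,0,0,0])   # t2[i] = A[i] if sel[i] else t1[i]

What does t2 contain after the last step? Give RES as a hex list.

→ t0 |d0|65|92|bf|cd|26|49|52|
→ t1 |d0|65|70|e8|cd|c4|49|52|
→ t2 |52|49|26|e8|cd|c4|49|52|

RES = [ 0x52  0x49  0x26  0xe8  0xcd  0xc4  0x49  0x52 ]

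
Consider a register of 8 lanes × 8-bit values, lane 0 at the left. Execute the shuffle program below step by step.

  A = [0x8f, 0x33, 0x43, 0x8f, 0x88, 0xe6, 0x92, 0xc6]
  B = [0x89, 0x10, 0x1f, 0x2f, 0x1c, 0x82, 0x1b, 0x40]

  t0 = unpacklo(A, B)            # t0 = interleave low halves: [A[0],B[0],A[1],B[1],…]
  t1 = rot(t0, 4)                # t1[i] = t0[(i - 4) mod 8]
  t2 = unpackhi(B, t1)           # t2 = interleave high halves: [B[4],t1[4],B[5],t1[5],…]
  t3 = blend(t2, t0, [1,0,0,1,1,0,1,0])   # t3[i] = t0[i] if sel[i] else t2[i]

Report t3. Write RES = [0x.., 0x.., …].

RES = [ 0x8f  0x8f  0x82  0x10  0x43  0x33  0x8f  0x10 ]

→ t0 |8f|89|33|10|43|1f|8f|2f|
→ t1 |43|1f|8f|2f|8f|89|33|10|
→ t2 |1c|8f|82|89|1b|33|40|10|
→ t3 |8f|8f|82|10|43|33|8f|10|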